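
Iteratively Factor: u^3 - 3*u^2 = (u)*(u^2 - 3*u) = u*(u - 3)*(u)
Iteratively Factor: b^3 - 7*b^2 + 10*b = (b - 5)*(b^2 - 2*b) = (b - 5)*(b - 2)*(b)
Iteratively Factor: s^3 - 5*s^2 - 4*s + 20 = (s - 2)*(s^2 - 3*s - 10) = (s - 5)*(s - 2)*(s + 2)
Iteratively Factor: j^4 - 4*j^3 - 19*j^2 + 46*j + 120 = (j + 2)*(j^3 - 6*j^2 - 7*j + 60) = (j + 2)*(j + 3)*(j^2 - 9*j + 20) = (j - 4)*(j + 2)*(j + 3)*(j - 5)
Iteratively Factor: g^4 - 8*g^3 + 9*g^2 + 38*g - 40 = (g - 5)*(g^3 - 3*g^2 - 6*g + 8) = (g - 5)*(g - 1)*(g^2 - 2*g - 8) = (g - 5)*(g - 4)*(g - 1)*(g + 2)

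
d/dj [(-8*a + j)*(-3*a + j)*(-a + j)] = 35*a^2 - 24*a*j + 3*j^2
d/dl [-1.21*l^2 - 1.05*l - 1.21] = -2.42*l - 1.05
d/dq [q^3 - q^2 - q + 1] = 3*q^2 - 2*q - 1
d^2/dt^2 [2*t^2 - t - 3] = 4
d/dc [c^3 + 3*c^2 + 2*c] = 3*c^2 + 6*c + 2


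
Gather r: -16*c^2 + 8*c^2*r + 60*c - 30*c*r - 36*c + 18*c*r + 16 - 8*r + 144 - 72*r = -16*c^2 + 24*c + r*(8*c^2 - 12*c - 80) + 160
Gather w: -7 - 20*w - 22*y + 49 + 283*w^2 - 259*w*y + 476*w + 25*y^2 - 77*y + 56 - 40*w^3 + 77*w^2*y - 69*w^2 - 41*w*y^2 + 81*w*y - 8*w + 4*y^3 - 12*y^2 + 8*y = -40*w^3 + w^2*(77*y + 214) + w*(-41*y^2 - 178*y + 448) + 4*y^3 + 13*y^2 - 91*y + 98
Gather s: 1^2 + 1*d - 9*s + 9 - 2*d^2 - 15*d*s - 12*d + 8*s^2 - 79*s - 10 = -2*d^2 - 11*d + 8*s^2 + s*(-15*d - 88)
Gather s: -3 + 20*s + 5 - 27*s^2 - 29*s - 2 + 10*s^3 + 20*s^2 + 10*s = 10*s^3 - 7*s^2 + s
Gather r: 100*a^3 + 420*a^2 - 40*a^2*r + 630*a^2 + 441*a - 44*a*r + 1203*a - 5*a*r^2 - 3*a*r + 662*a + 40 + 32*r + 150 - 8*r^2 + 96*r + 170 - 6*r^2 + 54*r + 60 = 100*a^3 + 1050*a^2 + 2306*a + r^2*(-5*a - 14) + r*(-40*a^2 - 47*a + 182) + 420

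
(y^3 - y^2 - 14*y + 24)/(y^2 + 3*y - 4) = (y^2 - 5*y + 6)/(y - 1)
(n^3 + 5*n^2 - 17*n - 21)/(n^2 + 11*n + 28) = (n^2 - 2*n - 3)/(n + 4)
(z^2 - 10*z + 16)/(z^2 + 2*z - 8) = (z - 8)/(z + 4)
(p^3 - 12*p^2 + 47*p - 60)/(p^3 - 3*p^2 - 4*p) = (p^2 - 8*p + 15)/(p*(p + 1))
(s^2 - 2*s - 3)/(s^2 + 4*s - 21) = (s + 1)/(s + 7)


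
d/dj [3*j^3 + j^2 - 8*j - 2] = 9*j^2 + 2*j - 8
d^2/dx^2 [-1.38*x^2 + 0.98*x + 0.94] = -2.76000000000000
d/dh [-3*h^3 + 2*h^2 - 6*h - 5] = -9*h^2 + 4*h - 6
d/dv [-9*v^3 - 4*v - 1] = -27*v^2 - 4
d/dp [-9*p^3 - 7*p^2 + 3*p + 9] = -27*p^2 - 14*p + 3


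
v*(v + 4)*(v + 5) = v^3 + 9*v^2 + 20*v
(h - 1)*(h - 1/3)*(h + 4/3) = h^3 - 13*h/9 + 4/9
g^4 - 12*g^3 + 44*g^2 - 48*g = g*(g - 6)*(g - 4)*(g - 2)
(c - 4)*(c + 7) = c^2 + 3*c - 28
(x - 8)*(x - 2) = x^2 - 10*x + 16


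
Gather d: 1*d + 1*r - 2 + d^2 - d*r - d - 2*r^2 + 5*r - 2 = d^2 - d*r - 2*r^2 + 6*r - 4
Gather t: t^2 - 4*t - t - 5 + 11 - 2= t^2 - 5*t + 4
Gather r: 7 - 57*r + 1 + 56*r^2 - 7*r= 56*r^2 - 64*r + 8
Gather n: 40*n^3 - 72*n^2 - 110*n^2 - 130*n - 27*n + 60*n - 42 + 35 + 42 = 40*n^3 - 182*n^2 - 97*n + 35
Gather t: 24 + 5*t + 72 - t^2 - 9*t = -t^2 - 4*t + 96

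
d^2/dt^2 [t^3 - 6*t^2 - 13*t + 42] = 6*t - 12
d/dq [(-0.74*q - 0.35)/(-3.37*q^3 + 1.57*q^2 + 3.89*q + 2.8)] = (-4.9876*q^3 - 2.3767*q^2 + 1.099*q - 0.7105)/(11.3569*q^6 - 10.5818*q^5 - 23.7537*q^4 - 6.6574*q^3 + 23.9241*q^2 + 21.784*q + 7.84)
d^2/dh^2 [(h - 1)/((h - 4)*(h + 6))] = 2*(h^3 - 3*h^2 + 66*h + 20)/(h^6 + 6*h^5 - 60*h^4 - 280*h^3 + 1440*h^2 + 3456*h - 13824)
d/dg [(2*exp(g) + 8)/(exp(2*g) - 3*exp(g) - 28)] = -2*exp(g)/(exp(2*g) - 14*exp(g) + 49)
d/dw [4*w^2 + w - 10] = 8*w + 1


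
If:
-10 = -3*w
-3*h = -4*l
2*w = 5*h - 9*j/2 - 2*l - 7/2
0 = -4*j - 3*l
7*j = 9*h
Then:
No Solution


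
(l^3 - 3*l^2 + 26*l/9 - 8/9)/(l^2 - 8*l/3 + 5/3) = (9*l^2 - 18*l + 8)/(3*(3*l - 5))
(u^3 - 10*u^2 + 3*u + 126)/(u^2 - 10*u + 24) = (u^2 - 4*u - 21)/(u - 4)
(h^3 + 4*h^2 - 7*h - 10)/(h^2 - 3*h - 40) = (h^2 - h - 2)/(h - 8)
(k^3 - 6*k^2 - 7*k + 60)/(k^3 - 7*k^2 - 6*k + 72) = (k - 5)/(k - 6)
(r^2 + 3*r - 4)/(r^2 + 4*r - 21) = (r^2 + 3*r - 4)/(r^2 + 4*r - 21)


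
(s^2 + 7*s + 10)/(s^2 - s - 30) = (s + 2)/(s - 6)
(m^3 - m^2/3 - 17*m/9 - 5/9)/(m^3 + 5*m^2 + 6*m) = (9*m^3 - 3*m^2 - 17*m - 5)/(9*m*(m^2 + 5*m + 6))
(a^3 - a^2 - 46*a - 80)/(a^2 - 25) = (a^2 - 6*a - 16)/(a - 5)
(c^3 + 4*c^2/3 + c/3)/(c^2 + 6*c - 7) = c*(3*c^2 + 4*c + 1)/(3*(c^2 + 6*c - 7))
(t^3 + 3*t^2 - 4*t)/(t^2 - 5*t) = (t^2 + 3*t - 4)/(t - 5)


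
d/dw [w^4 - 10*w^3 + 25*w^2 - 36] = 2*w*(2*w^2 - 15*w + 25)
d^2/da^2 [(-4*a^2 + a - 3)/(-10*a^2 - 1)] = 4*(-50*a^3 + 390*a^2 + 15*a - 13)/(1000*a^6 + 300*a^4 + 30*a^2 + 1)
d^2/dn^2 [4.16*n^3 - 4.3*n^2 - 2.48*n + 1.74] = 24.96*n - 8.6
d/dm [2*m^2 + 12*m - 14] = 4*m + 12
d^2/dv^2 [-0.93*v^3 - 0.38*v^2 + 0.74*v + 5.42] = -5.58*v - 0.76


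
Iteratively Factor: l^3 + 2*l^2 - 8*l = (l)*(l^2 + 2*l - 8) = l*(l + 4)*(l - 2)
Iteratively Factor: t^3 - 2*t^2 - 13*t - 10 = (t + 2)*(t^2 - 4*t - 5) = (t + 1)*(t + 2)*(t - 5)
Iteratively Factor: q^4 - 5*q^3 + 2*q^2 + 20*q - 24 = (q - 3)*(q^3 - 2*q^2 - 4*q + 8) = (q - 3)*(q + 2)*(q^2 - 4*q + 4) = (q - 3)*(q - 2)*(q + 2)*(q - 2)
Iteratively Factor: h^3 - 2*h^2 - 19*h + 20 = (h - 5)*(h^2 + 3*h - 4) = (h - 5)*(h + 4)*(h - 1)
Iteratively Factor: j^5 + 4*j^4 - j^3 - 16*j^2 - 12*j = (j + 1)*(j^4 + 3*j^3 - 4*j^2 - 12*j) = (j + 1)*(j + 3)*(j^3 - 4*j) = (j + 1)*(j + 2)*(j + 3)*(j^2 - 2*j) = j*(j + 1)*(j + 2)*(j + 3)*(j - 2)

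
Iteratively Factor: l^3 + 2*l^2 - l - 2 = (l + 1)*(l^2 + l - 2) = (l - 1)*(l + 1)*(l + 2)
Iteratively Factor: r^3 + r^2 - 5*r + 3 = (r - 1)*(r^2 + 2*r - 3) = (r - 1)*(r + 3)*(r - 1)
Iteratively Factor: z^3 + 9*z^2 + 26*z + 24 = (z + 3)*(z^2 + 6*z + 8) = (z + 3)*(z + 4)*(z + 2)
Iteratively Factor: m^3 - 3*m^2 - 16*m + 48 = (m - 3)*(m^2 - 16) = (m - 4)*(m - 3)*(m + 4)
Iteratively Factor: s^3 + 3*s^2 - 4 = (s - 1)*(s^2 + 4*s + 4) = (s - 1)*(s + 2)*(s + 2)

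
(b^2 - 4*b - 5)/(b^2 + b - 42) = (b^2 - 4*b - 5)/(b^2 + b - 42)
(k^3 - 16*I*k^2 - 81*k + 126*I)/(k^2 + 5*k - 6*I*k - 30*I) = (k^2 - 10*I*k - 21)/(k + 5)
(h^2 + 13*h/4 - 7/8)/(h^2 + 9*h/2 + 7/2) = (h - 1/4)/(h + 1)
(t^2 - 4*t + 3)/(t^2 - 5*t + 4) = (t - 3)/(t - 4)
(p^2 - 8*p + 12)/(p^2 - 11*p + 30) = (p - 2)/(p - 5)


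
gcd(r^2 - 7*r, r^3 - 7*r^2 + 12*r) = r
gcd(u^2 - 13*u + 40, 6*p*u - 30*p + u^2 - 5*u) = u - 5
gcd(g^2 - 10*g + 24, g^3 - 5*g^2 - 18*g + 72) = g - 6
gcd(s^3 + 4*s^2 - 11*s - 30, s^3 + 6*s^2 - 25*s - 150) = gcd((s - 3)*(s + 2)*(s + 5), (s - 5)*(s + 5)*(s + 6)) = s + 5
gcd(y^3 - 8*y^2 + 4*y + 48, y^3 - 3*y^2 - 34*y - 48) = y + 2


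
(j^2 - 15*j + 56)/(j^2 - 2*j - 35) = (j - 8)/(j + 5)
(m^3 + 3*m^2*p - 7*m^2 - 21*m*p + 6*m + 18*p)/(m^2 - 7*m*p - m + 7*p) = (-m^2 - 3*m*p + 6*m + 18*p)/(-m + 7*p)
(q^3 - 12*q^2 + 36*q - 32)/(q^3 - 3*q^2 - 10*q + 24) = (q^2 - 10*q + 16)/(q^2 - q - 12)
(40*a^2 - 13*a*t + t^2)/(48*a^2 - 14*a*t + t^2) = (-5*a + t)/(-6*a + t)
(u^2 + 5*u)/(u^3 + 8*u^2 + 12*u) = (u + 5)/(u^2 + 8*u + 12)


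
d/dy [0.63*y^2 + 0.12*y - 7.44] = 1.26*y + 0.12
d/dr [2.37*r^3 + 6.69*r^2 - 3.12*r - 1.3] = 7.11*r^2 + 13.38*r - 3.12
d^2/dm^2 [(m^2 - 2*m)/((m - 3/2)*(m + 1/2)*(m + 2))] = 32*(4*m^6 - 24*m^5 + 9*m^4 + 23*m^3 - 54*m^2 - 36*m + 42)/(64*m^9 + 192*m^8 - 336*m^7 - 1280*m^6 + 348*m^5 + 2748*m^4 + 685*m^3 - 1746*m^2 - 1188*m - 216)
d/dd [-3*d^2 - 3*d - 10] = -6*d - 3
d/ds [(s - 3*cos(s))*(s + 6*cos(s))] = -3*s*sin(s) + 2*s + 18*sin(2*s) + 3*cos(s)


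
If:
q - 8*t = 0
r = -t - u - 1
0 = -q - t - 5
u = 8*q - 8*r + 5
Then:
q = -40/9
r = -271/63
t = -5/9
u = 27/7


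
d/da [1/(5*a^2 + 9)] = -10*a/(5*a^2 + 9)^2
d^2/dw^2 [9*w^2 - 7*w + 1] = 18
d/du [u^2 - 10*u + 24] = 2*u - 10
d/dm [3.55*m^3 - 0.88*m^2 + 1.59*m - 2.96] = 10.65*m^2 - 1.76*m + 1.59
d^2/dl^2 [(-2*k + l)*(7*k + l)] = 2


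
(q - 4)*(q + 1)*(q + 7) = q^3 + 4*q^2 - 25*q - 28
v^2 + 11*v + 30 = (v + 5)*(v + 6)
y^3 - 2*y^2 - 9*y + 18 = (y - 3)*(y - 2)*(y + 3)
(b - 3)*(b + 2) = b^2 - b - 6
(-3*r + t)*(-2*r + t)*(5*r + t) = 30*r^3 - 19*r^2*t + t^3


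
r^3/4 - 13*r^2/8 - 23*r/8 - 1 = (r/4 + 1/4)*(r - 8)*(r + 1/2)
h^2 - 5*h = h*(h - 5)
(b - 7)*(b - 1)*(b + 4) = b^3 - 4*b^2 - 25*b + 28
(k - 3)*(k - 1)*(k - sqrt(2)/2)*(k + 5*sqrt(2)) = k^4 - 4*k^3 + 9*sqrt(2)*k^3/2 - 18*sqrt(2)*k^2 - 2*k^2 + 27*sqrt(2)*k/2 + 20*k - 15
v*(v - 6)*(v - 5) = v^3 - 11*v^2 + 30*v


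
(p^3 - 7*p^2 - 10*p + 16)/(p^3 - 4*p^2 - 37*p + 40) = (p + 2)/(p + 5)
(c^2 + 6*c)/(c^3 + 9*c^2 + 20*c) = (c + 6)/(c^2 + 9*c + 20)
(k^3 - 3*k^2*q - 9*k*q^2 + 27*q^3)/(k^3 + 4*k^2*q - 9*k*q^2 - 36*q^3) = (k - 3*q)/(k + 4*q)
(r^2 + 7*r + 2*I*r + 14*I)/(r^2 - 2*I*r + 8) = (r + 7)/(r - 4*I)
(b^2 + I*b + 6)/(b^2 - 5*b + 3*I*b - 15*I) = (b - 2*I)/(b - 5)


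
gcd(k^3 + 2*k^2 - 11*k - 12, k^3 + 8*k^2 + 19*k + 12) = k^2 + 5*k + 4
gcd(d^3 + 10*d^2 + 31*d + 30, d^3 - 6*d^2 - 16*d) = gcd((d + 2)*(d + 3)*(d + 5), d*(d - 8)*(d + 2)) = d + 2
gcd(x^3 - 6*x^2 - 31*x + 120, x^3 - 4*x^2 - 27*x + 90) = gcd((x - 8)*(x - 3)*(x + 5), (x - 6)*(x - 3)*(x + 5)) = x^2 + 2*x - 15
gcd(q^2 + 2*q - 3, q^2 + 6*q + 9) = q + 3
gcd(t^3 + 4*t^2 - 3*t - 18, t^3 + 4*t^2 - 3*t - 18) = t^3 + 4*t^2 - 3*t - 18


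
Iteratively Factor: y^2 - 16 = (y + 4)*(y - 4)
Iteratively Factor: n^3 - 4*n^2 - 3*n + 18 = (n - 3)*(n^2 - n - 6) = (n - 3)^2*(n + 2)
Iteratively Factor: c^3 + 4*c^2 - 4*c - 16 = (c - 2)*(c^2 + 6*c + 8) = (c - 2)*(c + 4)*(c + 2)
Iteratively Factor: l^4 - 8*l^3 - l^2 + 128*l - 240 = (l - 3)*(l^3 - 5*l^2 - 16*l + 80) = (l - 5)*(l - 3)*(l^2 - 16) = (l - 5)*(l - 4)*(l - 3)*(l + 4)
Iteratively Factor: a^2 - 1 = (a - 1)*(a + 1)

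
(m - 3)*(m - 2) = m^2 - 5*m + 6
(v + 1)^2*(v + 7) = v^3 + 9*v^2 + 15*v + 7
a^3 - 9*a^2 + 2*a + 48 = (a - 8)*(a - 3)*(a + 2)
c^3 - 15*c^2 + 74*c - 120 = (c - 6)*(c - 5)*(c - 4)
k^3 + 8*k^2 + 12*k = k*(k + 2)*(k + 6)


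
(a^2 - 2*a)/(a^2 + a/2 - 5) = 2*a/(2*a + 5)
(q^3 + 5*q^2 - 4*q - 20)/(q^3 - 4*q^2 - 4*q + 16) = (q + 5)/(q - 4)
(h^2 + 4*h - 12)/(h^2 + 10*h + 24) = (h - 2)/(h + 4)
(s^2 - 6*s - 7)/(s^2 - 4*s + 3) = (s^2 - 6*s - 7)/(s^2 - 4*s + 3)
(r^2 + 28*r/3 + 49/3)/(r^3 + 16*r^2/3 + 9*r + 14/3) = (r + 7)/(r^2 + 3*r + 2)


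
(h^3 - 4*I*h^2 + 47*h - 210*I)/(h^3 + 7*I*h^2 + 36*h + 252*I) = (h - 5*I)/(h + 6*I)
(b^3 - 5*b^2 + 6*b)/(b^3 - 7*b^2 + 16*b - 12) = b/(b - 2)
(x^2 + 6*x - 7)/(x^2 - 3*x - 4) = (-x^2 - 6*x + 7)/(-x^2 + 3*x + 4)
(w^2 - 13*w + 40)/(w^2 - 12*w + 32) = (w - 5)/(w - 4)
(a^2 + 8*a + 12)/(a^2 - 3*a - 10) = (a + 6)/(a - 5)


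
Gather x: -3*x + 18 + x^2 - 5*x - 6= x^2 - 8*x + 12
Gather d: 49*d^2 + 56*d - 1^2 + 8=49*d^2 + 56*d + 7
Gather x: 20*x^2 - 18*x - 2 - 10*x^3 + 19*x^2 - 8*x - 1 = -10*x^3 + 39*x^2 - 26*x - 3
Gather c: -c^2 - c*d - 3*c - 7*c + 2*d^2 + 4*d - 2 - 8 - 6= -c^2 + c*(-d - 10) + 2*d^2 + 4*d - 16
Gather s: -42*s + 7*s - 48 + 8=-35*s - 40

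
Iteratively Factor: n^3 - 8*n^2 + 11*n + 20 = (n - 4)*(n^2 - 4*n - 5) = (n - 5)*(n - 4)*(n + 1)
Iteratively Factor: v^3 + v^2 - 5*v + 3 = (v - 1)*(v^2 + 2*v - 3) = (v - 1)*(v + 3)*(v - 1)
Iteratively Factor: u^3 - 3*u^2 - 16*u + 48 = (u - 4)*(u^2 + u - 12) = (u - 4)*(u + 4)*(u - 3)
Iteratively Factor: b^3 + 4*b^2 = (b)*(b^2 + 4*b) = b*(b + 4)*(b)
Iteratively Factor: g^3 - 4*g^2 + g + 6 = (g - 2)*(g^2 - 2*g - 3) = (g - 2)*(g + 1)*(g - 3)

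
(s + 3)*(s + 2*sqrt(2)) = s^2 + 2*sqrt(2)*s + 3*s + 6*sqrt(2)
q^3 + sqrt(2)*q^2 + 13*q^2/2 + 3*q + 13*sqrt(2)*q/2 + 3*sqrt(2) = (q + 1/2)*(q + 6)*(q + sqrt(2))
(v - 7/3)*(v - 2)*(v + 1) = v^3 - 10*v^2/3 + v/3 + 14/3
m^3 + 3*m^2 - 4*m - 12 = (m - 2)*(m + 2)*(m + 3)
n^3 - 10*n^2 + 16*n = n*(n - 8)*(n - 2)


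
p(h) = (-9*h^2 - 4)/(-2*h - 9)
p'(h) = -18*h/(-2*h - 9) + 2*(-9*h^2 - 4)/(-2*h - 9)^2 = 2*(9*h^2 + 81*h - 4)/(4*h^2 + 36*h + 81)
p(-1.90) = 7.02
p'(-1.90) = -9.28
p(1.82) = 2.67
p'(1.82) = 2.17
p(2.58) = 4.51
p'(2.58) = 2.64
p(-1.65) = 5.00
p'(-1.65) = -6.97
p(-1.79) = 6.06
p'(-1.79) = -8.18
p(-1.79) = 6.06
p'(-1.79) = -8.18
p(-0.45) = 0.72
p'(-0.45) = -1.18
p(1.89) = 2.83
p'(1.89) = 2.22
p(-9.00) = -81.44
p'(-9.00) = -0.10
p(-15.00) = -96.62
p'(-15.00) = 3.66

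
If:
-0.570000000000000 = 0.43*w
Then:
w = -1.33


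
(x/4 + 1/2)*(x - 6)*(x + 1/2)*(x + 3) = x^4/4 - x^3/8 - 49*x^2/8 - 12*x - 9/2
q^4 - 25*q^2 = q^2*(q - 5)*(q + 5)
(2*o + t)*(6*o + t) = 12*o^2 + 8*o*t + t^2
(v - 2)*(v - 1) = v^2 - 3*v + 2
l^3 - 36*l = l*(l - 6)*(l + 6)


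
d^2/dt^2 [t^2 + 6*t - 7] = 2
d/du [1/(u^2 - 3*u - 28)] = (3 - 2*u)/(-u^2 + 3*u + 28)^2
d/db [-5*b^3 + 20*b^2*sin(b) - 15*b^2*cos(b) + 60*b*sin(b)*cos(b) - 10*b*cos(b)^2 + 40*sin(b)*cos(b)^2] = 15*b^2*sin(b) + 20*b^2*cos(b) - 15*b^2 + 40*b*sin(b) + 10*b*sin(2*b) - 30*b*cos(b) + 60*b*cos(2*b) + 30*sin(2*b) + 10*cos(b) - 5*cos(2*b) + 30*cos(3*b) - 5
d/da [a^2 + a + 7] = 2*a + 1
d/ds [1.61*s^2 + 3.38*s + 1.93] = 3.22*s + 3.38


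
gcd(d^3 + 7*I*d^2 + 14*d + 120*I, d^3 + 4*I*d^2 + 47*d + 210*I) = d^2 + 11*I*d - 30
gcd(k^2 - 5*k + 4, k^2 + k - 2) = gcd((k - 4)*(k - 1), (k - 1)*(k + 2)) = k - 1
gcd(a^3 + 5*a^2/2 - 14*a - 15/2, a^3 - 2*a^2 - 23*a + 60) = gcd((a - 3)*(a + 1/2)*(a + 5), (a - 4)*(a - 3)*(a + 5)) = a^2 + 2*a - 15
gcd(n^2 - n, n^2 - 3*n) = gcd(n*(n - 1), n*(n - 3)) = n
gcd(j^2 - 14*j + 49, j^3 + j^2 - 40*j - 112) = j - 7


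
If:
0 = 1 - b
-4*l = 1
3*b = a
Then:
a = 3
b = 1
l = -1/4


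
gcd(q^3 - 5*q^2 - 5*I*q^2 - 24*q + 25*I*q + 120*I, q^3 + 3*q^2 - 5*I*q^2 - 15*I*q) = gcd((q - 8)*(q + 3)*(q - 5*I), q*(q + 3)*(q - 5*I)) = q^2 + q*(3 - 5*I) - 15*I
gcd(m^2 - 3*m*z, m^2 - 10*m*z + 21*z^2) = -m + 3*z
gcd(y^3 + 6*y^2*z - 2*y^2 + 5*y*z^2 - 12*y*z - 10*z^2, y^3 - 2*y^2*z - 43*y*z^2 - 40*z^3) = y^2 + 6*y*z + 5*z^2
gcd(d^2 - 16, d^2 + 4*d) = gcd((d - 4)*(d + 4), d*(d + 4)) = d + 4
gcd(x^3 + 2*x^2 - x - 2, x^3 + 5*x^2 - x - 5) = x^2 - 1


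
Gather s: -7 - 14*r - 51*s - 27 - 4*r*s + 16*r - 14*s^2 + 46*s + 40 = 2*r - 14*s^2 + s*(-4*r - 5) + 6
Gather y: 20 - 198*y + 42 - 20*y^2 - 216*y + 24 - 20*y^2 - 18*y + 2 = -40*y^2 - 432*y + 88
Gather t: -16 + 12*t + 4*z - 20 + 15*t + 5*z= 27*t + 9*z - 36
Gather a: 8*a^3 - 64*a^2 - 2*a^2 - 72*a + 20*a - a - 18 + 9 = 8*a^3 - 66*a^2 - 53*a - 9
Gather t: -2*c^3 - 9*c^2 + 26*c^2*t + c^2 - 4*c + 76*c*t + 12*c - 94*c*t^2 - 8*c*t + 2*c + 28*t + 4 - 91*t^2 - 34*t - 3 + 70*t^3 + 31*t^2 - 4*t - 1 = -2*c^3 - 8*c^2 + 10*c + 70*t^3 + t^2*(-94*c - 60) + t*(26*c^2 + 68*c - 10)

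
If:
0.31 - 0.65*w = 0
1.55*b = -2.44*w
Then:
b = -0.75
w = 0.48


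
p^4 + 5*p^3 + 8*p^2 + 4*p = p*(p + 1)*(p + 2)^2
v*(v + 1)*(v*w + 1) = v^3*w + v^2*w + v^2 + v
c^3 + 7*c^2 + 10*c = c*(c + 2)*(c + 5)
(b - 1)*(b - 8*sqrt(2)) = b^2 - 8*sqrt(2)*b - b + 8*sqrt(2)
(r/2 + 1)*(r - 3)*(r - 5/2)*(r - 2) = r^4/2 - 11*r^3/4 + 7*r^2/4 + 11*r - 15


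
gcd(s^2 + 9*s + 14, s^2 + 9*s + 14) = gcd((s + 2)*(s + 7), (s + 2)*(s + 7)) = s^2 + 9*s + 14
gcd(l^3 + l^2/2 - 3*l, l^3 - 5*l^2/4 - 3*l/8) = l^2 - 3*l/2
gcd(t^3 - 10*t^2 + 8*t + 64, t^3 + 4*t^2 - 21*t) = 1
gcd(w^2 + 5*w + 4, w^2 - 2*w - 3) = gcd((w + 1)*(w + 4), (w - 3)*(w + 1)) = w + 1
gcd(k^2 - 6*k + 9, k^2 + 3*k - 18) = k - 3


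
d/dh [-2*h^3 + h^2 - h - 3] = -6*h^2 + 2*h - 1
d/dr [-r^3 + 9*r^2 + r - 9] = -3*r^2 + 18*r + 1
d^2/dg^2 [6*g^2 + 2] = 12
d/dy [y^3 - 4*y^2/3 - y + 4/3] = 3*y^2 - 8*y/3 - 1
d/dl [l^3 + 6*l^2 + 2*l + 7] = 3*l^2 + 12*l + 2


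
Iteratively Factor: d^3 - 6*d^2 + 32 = (d + 2)*(d^2 - 8*d + 16) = (d - 4)*(d + 2)*(d - 4)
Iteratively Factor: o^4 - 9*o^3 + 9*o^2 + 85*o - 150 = (o - 5)*(o^3 - 4*o^2 - 11*o + 30) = (o - 5)*(o - 2)*(o^2 - 2*o - 15) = (o - 5)^2*(o - 2)*(o + 3)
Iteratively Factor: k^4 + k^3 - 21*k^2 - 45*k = (k)*(k^3 + k^2 - 21*k - 45) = k*(k + 3)*(k^2 - 2*k - 15) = k*(k - 5)*(k + 3)*(k + 3)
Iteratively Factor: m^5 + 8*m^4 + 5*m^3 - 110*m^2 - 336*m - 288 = (m - 4)*(m^4 + 12*m^3 + 53*m^2 + 102*m + 72) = (m - 4)*(m + 4)*(m^3 + 8*m^2 + 21*m + 18) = (m - 4)*(m + 2)*(m + 4)*(m^2 + 6*m + 9) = (m - 4)*(m + 2)*(m + 3)*(m + 4)*(m + 3)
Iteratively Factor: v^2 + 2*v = (v + 2)*(v)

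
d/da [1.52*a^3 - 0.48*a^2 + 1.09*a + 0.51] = 4.56*a^2 - 0.96*a + 1.09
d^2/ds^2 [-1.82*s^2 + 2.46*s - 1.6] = -3.64000000000000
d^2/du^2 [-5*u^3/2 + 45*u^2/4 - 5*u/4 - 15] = 45/2 - 15*u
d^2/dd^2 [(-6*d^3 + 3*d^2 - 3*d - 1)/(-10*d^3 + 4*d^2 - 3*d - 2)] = 2*(-60*d^6 + 360*d^5 - 210*d^4 + 124*d^3 - 186*d^2 + 48*d - 13)/(1000*d^9 - 1200*d^8 + 1380*d^7 - 184*d^6 - 66*d^5 + 348*d^4 + 3*d^3 + 6*d^2 + 36*d + 8)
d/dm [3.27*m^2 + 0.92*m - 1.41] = 6.54*m + 0.92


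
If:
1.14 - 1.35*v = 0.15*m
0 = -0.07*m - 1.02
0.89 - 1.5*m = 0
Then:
No Solution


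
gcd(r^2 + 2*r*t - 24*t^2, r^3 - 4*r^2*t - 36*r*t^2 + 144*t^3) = r^2 + 2*r*t - 24*t^2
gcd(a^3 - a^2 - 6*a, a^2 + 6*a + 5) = 1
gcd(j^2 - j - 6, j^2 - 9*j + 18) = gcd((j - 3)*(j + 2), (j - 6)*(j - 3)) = j - 3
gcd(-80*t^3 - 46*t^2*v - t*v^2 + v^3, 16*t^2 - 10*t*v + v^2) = 8*t - v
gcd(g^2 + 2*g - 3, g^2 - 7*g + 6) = g - 1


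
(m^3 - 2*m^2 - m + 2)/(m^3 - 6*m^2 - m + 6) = (m - 2)/(m - 6)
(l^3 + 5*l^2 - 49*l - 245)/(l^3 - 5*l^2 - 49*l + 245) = (l + 5)/(l - 5)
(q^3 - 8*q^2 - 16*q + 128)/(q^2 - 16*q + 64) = (q^2 - 16)/(q - 8)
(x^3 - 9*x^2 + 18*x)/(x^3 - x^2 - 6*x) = (x - 6)/(x + 2)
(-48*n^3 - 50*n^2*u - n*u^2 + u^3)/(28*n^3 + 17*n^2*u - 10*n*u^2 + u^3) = (-48*n^2 - 2*n*u + u^2)/(28*n^2 - 11*n*u + u^2)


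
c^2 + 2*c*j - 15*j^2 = (c - 3*j)*(c + 5*j)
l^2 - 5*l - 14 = (l - 7)*(l + 2)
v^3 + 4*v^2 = v^2*(v + 4)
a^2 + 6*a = a*(a + 6)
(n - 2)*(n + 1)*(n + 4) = n^3 + 3*n^2 - 6*n - 8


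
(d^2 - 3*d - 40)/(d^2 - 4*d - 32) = (d + 5)/(d + 4)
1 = 1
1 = 1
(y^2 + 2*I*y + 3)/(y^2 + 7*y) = (y^2 + 2*I*y + 3)/(y*(y + 7))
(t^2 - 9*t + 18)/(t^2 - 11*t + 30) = (t - 3)/(t - 5)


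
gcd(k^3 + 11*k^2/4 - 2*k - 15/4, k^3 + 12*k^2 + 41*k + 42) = k + 3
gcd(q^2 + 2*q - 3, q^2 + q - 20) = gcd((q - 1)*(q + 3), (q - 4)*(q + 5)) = 1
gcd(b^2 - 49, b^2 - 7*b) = b - 7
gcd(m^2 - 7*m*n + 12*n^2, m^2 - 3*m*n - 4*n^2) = m - 4*n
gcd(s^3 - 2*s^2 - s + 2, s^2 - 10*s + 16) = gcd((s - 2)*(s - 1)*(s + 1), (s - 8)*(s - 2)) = s - 2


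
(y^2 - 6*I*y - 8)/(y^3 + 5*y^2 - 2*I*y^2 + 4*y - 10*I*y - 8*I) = (y - 4*I)/(y^2 + 5*y + 4)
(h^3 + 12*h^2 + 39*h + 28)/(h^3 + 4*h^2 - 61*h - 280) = (h^2 + 5*h + 4)/(h^2 - 3*h - 40)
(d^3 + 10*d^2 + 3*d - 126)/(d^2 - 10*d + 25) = (d^3 + 10*d^2 + 3*d - 126)/(d^2 - 10*d + 25)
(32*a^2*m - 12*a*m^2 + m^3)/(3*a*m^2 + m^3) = (32*a^2 - 12*a*m + m^2)/(m*(3*a + m))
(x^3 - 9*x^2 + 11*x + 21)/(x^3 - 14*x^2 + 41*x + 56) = (x - 3)/(x - 8)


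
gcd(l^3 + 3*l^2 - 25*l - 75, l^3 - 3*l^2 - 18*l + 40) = l - 5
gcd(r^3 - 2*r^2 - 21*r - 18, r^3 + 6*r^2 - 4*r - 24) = 1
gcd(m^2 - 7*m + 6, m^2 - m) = m - 1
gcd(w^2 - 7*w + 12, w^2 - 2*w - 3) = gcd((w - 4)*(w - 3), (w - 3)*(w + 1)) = w - 3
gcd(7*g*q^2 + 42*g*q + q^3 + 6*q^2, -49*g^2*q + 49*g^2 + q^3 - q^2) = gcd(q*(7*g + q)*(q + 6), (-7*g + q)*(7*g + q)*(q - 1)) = 7*g + q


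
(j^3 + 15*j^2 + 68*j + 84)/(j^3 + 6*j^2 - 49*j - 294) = (j + 2)/(j - 7)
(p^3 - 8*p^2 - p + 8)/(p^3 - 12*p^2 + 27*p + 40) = (p - 1)/(p - 5)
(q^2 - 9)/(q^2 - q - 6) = (q + 3)/(q + 2)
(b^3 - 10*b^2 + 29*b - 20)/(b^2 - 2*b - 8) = (b^2 - 6*b + 5)/(b + 2)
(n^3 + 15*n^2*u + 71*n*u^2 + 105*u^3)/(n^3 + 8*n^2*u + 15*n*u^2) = (n + 7*u)/n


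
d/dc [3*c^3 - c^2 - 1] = c*(9*c - 2)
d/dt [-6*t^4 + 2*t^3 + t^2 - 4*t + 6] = -24*t^3 + 6*t^2 + 2*t - 4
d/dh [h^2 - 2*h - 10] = 2*h - 2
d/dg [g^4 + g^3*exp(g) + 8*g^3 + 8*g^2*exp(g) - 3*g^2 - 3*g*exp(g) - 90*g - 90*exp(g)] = g^3*exp(g) + 4*g^3 + 11*g^2*exp(g) + 24*g^2 + 13*g*exp(g) - 6*g - 93*exp(g) - 90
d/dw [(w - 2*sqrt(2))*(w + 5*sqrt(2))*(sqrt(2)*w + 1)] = 3*sqrt(2)*w^2 + 14*w - 17*sqrt(2)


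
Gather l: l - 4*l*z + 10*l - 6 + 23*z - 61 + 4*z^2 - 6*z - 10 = l*(11 - 4*z) + 4*z^2 + 17*z - 77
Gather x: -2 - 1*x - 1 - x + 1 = -2*x - 2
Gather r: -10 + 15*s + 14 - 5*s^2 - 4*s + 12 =-5*s^2 + 11*s + 16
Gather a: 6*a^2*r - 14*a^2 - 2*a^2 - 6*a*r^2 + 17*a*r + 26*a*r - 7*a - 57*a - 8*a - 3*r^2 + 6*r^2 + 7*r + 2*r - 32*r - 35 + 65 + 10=a^2*(6*r - 16) + a*(-6*r^2 + 43*r - 72) + 3*r^2 - 23*r + 40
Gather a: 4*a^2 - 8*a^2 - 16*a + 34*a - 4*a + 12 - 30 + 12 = -4*a^2 + 14*a - 6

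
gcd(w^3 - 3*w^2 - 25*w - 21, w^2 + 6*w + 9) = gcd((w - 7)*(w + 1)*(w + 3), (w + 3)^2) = w + 3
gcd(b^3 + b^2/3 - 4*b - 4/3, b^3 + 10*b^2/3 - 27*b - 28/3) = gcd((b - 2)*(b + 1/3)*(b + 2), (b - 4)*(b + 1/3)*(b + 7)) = b + 1/3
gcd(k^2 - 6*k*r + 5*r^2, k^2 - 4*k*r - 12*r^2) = 1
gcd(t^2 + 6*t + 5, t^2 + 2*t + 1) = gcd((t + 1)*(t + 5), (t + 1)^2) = t + 1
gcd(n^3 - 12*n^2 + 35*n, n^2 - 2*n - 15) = n - 5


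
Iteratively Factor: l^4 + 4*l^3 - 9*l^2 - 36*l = (l - 3)*(l^3 + 7*l^2 + 12*l) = (l - 3)*(l + 4)*(l^2 + 3*l) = (l - 3)*(l + 3)*(l + 4)*(l)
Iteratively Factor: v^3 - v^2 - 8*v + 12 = (v + 3)*(v^2 - 4*v + 4) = (v - 2)*(v + 3)*(v - 2)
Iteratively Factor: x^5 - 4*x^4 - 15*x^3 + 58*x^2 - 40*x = (x - 5)*(x^4 + x^3 - 10*x^2 + 8*x) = (x - 5)*(x - 2)*(x^3 + 3*x^2 - 4*x) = (x - 5)*(x - 2)*(x + 4)*(x^2 - x) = x*(x - 5)*(x - 2)*(x + 4)*(x - 1)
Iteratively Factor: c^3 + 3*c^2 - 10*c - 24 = (c - 3)*(c^2 + 6*c + 8) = (c - 3)*(c + 2)*(c + 4)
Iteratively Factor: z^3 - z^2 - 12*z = (z)*(z^2 - z - 12) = z*(z - 4)*(z + 3)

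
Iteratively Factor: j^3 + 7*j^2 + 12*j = (j + 3)*(j^2 + 4*j) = j*(j + 3)*(j + 4)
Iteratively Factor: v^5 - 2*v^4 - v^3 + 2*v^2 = (v + 1)*(v^4 - 3*v^3 + 2*v^2) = (v - 2)*(v + 1)*(v^3 - v^2) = v*(v - 2)*(v + 1)*(v^2 - v) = v*(v - 2)*(v - 1)*(v + 1)*(v)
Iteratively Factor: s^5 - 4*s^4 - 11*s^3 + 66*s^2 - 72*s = (s + 4)*(s^4 - 8*s^3 + 21*s^2 - 18*s) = (s - 3)*(s + 4)*(s^3 - 5*s^2 + 6*s) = s*(s - 3)*(s + 4)*(s^2 - 5*s + 6) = s*(s - 3)*(s - 2)*(s + 4)*(s - 3)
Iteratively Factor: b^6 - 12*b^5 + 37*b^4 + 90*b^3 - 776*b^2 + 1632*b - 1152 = (b - 2)*(b^5 - 10*b^4 + 17*b^3 + 124*b^2 - 528*b + 576) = (b - 4)*(b - 2)*(b^4 - 6*b^3 - 7*b^2 + 96*b - 144) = (b - 4)*(b - 3)*(b - 2)*(b^3 - 3*b^2 - 16*b + 48) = (b - 4)*(b - 3)*(b - 2)*(b + 4)*(b^2 - 7*b + 12) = (b - 4)^2*(b - 3)*(b - 2)*(b + 4)*(b - 3)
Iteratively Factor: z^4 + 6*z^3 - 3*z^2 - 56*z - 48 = (z - 3)*(z^3 + 9*z^2 + 24*z + 16) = (z - 3)*(z + 1)*(z^2 + 8*z + 16) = (z - 3)*(z + 1)*(z + 4)*(z + 4)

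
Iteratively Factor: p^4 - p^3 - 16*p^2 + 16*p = (p - 1)*(p^3 - 16*p) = (p - 1)*(p + 4)*(p^2 - 4*p) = p*(p - 1)*(p + 4)*(p - 4)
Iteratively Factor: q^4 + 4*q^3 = (q)*(q^3 + 4*q^2) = q^2*(q^2 + 4*q) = q^2*(q + 4)*(q)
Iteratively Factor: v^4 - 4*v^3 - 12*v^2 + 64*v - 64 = (v - 2)*(v^3 - 2*v^2 - 16*v + 32) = (v - 4)*(v - 2)*(v^2 + 2*v - 8) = (v - 4)*(v - 2)^2*(v + 4)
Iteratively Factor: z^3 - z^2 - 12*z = (z + 3)*(z^2 - 4*z) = (z - 4)*(z + 3)*(z)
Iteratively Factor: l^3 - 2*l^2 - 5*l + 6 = (l - 3)*(l^2 + l - 2) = (l - 3)*(l - 1)*(l + 2)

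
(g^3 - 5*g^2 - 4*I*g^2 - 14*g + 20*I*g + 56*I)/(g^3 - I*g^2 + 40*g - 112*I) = (g^2 - 5*g - 14)/(g^2 + 3*I*g + 28)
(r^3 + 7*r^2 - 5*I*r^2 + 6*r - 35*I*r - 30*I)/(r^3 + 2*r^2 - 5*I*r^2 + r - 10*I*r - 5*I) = (r + 6)/(r + 1)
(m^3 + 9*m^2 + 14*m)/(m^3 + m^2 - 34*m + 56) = m*(m + 2)/(m^2 - 6*m + 8)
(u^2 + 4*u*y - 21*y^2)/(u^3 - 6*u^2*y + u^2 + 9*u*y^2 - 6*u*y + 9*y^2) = (-u - 7*y)/(-u^2 + 3*u*y - u + 3*y)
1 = 1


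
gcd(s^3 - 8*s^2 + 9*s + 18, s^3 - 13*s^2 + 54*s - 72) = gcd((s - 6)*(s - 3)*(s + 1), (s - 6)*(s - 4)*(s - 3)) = s^2 - 9*s + 18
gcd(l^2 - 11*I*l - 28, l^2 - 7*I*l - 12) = l - 4*I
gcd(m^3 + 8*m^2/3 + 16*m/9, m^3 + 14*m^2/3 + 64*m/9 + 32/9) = m^2 + 8*m/3 + 16/9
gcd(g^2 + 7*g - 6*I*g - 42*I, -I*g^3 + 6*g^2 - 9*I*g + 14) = 1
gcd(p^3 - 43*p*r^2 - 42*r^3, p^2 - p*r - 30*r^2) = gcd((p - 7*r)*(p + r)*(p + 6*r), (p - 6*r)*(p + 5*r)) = 1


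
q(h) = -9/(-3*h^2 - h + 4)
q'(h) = -9*(6*h + 1)/(-3*h^2 - h + 4)^2 = 9*(-6*h - 1)/(3*h^2 + h - 4)^2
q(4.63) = 0.14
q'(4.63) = -0.06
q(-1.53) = 6.03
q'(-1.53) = 33.04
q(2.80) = 0.40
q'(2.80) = -0.32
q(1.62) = 1.64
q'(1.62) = -3.20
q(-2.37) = 0.86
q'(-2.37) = 1.08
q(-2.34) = 0.89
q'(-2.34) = 1.15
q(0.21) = -2.46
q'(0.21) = -1.52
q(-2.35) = 0.88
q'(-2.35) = 1.13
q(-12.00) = 0.02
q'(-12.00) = 0.00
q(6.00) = 0.08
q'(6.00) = -0.03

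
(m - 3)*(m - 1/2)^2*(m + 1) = m^4 - 3*m^3 - 3*m^2/4 + 5*m/2 - 3/4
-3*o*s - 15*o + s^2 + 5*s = (-3*o + s)*(s + 5)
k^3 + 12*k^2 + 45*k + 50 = (k + 2)*(k + 5)^2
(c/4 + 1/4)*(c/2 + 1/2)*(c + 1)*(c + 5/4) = c^4/8 + 17*c^3/32 + 27*c^2/32 + 19*c/32 + 5/32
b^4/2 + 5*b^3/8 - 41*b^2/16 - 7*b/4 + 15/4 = (b/2 + 1)*(b - 3/2)*(b - 5/4)*(b + 2)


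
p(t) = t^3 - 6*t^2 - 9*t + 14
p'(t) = 3*t^2 - 12*t - 9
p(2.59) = -32.18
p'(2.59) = -19.96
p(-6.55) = -465.48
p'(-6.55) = 198.31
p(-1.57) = 9.47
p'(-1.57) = 17.23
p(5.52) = -50.31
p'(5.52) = 16.17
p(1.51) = -9.83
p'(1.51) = -20.28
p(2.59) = -32.18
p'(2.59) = -19.96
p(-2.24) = -7.19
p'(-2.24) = 32.93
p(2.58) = -31.98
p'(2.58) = -19.99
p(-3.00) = -40.00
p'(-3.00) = 54.00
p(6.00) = -40.00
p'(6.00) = 27.00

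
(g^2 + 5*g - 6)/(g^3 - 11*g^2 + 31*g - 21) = (g + 6)/(g^2 - 10*g + 21)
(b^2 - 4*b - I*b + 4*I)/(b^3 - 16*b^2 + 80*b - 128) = (b - I)/(b^2 - 12*b + 32)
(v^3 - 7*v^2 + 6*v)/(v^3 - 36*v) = (v - 1)/(v + 6)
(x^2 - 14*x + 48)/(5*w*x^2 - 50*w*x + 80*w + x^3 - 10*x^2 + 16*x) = (x - 6)/(5*w*x - 10*w + x^2 - 2*x)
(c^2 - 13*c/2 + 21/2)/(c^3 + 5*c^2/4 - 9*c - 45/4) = 2*(2*c - 7)/(4*c^2 + 17*c + 15)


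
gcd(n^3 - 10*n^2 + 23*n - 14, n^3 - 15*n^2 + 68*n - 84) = n^2 - 9*n + 14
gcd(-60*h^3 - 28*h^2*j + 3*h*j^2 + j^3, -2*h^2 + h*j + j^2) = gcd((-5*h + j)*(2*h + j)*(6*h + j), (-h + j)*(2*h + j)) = 2*h + j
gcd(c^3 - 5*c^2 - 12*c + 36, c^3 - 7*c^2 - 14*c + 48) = c^2 + c - 6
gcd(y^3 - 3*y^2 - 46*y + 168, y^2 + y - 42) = y^2 + y - 42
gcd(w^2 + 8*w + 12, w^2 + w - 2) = w + 2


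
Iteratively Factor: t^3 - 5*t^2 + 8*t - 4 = (t - 1)*(t^2 - 4*t + 4) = (t - 2)*(t - 1)*(t - 2)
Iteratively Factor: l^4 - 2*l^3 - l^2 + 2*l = (l + 1)*(l^3 - 3*l^2 + 2*l) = (l - 1)*(l + 1)*(l^2 - 2*l) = l*(l - 1)*(l + 1)*(l - 2)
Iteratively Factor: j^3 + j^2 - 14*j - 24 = (j - 4)*(j^2 + 5*j + 6) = (j - 4)*(j + 3)*(j + 2)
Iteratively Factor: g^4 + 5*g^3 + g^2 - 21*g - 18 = (g + 1)*(g^3 + 4*g^2 - 3*g - 18) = (g + 1)*(g + 3)*(g^2 + g - 6) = (g - 2)*(g + 1)*(g + 3)*(g + 3)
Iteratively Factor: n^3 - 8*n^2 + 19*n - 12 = (n - 4)*(n^2 - 4*n + 3) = (n - 4)*(n - 1)*(n - 3)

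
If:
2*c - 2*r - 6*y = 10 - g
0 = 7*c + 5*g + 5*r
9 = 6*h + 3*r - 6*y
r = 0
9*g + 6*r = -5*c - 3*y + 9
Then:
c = -140/73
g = 196/73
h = -157/438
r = 0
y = -407/219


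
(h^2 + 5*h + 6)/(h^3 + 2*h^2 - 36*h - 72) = (h + 3)/(h^2 - 36)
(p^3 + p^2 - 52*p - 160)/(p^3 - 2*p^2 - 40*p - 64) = (p + 5)/(p + 2)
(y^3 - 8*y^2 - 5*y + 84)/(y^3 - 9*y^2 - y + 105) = (y - 4)/(y - 5)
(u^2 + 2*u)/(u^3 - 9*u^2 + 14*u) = (u + 2)/(u^2 - 9*u + 14)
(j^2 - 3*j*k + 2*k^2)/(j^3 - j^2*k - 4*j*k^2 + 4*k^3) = 1/(j + 2*k)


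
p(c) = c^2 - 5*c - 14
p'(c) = 2*c - 5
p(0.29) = -15.37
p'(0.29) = -4.42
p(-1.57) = -3.69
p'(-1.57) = -8.14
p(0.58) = -16.56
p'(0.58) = -3.84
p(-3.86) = 20.20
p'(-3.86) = -12.72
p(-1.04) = -7.72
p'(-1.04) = -7.08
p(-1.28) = -5.96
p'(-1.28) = -7.56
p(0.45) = -16.05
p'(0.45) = -4.10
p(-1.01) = -7.93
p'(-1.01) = -7.02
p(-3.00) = 10.00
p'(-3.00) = -11.00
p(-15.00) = 286.00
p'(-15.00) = -35.00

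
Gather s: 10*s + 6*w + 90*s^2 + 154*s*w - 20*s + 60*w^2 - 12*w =90*s^2 + s*(154*w - 10) + 60*w^2 - 6*w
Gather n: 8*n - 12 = 8*n - 12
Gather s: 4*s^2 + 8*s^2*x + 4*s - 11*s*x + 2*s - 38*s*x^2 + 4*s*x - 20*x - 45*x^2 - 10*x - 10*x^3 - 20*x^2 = s^2*(8*x + 4) + s*(-38*x^2 - 7*x + 6) - 10*x^3 - 65*x^2 - 30*x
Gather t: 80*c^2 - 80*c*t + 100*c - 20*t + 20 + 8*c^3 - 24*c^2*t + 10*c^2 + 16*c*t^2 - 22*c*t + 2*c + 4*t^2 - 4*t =8*c^3 + 90*c^2 + 102*c + t^2*(16*c + 4) + t*(-24*c^2 - 102*c - 24) + 20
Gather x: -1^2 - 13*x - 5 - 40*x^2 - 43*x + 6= -40*x^2 - 56*x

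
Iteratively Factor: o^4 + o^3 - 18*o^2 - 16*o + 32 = (o + 4)*(o^3 - 3*o^2 - 6*o + 8) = (o - 4)*(o + 4)*(o^2 + o - 2) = (o - 4)*(o - 1)*(o + 4)*(o + 2)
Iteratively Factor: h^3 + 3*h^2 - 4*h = (h - 1)*(h^2 + 4*h) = (h - 1)*(h + 4)*(h)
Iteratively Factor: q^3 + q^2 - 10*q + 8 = (q - 1)*(q^2 + 2*q - 8) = (q - 2)*(q - 1)*(q + 4)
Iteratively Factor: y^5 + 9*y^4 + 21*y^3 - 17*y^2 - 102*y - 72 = (y + 4)*(y^4 + 5*y^3 + y^2 - 21*y - 18) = (y + 3)*(y + 4)*(y^3 + 2*y^2 - 5*y - 6) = (y + 1)*(y + 3)*(y + 4)*(y^2 + y - 6) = (y + 1)*(y + 3)^2*(y + 4)*(y - 2)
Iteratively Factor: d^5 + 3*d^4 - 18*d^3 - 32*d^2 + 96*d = (d + 4)*(d^4 - d^3 - 14*d^2 + 24*d) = (d - 2)*(d + 4)*(d^3 + d^2 - 12*d) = (d - 3)*(d - 2)*(d + 4)*(d^2 + 4*d) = d*(d - 3)*(d - 2)*(d + 4)*(d + 4)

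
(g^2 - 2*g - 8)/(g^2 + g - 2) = (g - 4)/(g - 1)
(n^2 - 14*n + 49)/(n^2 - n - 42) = (n - 7)/(n + 6)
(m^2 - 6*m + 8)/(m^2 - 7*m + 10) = (m - 4)/(m - 5)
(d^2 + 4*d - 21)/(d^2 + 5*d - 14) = (d - 3)/(d - 2)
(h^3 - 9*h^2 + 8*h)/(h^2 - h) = h - 8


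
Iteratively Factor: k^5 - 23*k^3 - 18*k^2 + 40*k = (k - 5)*(k^4 + 5*k^3 + 2*k^2 - 8*k) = (k - 5)*(k + 4)*(k^3 + k^2 - 2*k) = (k - 5)*(k - 1)*(k + 4)*(k^2 + 2*k) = k*(k - 5)*(k - 1)*(k + 4)*(k + 2)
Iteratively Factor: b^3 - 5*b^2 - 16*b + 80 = (b + 4)*(b^2 - 9*b + 20) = (b - 5)*(b + 4)*(b - 4)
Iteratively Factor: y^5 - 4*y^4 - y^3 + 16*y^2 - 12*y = (y - 3)*(y^4 - y^3 - 4*y^2 + 4*y) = (y - 3)*(y - 2)*(y^3 + y^2 - 2*y) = y*(y - 3)*(y - 2)*(y^2 + y - 2) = y*(y - 3)*(y - 2)*(y - 1)*(y + 2)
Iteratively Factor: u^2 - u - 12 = (u - 4)*(u + 3)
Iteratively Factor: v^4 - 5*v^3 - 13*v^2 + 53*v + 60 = (v - 5)*(v^3 - 13*v - 12) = (v - 5)*(v - 4)*(v^2 + 4*v + 3) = (v - 5)*(v - 4)*(v + 3)*(v + 1)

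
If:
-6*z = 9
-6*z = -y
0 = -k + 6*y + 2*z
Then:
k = -57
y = -9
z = -3/2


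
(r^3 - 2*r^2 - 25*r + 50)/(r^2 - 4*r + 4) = (r^2 - 25)/(r - 2)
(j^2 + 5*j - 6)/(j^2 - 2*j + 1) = (j + 6)/(j - 1)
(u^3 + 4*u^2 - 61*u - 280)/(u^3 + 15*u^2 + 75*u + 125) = (u^2 - u - 56)/(u^2 + 10*u + 25)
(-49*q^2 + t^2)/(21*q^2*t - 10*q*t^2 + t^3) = (-7*q - t)/(t*(3*q - t))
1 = 1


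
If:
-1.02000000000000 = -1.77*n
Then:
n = 0.58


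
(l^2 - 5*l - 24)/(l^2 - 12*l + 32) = (l + 3)/(l - 4)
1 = 1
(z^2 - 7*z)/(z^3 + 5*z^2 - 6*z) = (z - 7)/(z^2 + 5*z - 6)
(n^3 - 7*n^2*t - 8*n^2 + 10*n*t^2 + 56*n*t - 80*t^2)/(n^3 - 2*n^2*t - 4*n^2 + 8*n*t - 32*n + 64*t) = (n - 5*t)/(n + 4)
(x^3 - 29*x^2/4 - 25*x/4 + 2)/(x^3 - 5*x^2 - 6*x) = (x^2 - 33*x/4 + 2)/(x*(x - 6))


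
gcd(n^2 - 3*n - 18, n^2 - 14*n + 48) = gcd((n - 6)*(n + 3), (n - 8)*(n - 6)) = n - 6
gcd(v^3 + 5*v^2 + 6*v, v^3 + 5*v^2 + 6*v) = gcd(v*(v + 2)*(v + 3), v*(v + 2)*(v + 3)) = v^3 + 5*v^2 + 6*v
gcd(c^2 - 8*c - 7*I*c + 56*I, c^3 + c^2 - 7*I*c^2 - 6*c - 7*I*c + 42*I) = c - 7*I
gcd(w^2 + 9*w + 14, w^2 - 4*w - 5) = 1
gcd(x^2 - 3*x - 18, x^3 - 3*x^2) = 1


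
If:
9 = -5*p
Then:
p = -9/5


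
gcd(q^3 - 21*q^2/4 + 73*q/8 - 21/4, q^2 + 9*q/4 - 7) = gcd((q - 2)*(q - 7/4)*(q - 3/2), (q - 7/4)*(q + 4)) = q - 7/4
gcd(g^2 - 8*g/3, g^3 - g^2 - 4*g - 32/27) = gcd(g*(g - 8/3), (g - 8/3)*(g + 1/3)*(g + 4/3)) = g - 8/3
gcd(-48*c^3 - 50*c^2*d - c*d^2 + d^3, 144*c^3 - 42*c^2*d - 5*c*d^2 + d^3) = 48*c^2 + 2*c*d - d^2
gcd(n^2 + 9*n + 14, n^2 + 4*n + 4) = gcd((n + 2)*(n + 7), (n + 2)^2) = n + 2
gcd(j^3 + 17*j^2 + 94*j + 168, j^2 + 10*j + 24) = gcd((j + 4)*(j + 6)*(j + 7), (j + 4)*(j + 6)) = j^2 + 10*j + 24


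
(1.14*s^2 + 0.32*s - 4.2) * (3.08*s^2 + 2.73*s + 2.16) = 3.5112*s^4 + 4.0978*s^3 - 9.6*s^2 - 10.7748*s - 9.072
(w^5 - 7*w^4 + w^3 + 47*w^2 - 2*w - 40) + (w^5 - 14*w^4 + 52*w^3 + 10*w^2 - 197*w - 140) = 2*w^5 - 21*w^4 + 53*w^3 + 57*w^2 - 199*w - 180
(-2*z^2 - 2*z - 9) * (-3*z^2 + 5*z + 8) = 6*z^4 - 4*z^3 + z^2 - 61*z - 72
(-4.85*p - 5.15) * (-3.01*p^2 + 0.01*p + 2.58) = 14.5985*p^3 + 15.453*p^2 - 12.5645*p - 13.287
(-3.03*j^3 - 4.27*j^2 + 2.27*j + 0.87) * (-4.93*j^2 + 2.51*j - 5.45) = 14.9379*j^5 + 13.4458*j^4 - 5.3953*j^3 + 24.6801*j^2 - 10.1878*j - 4.7415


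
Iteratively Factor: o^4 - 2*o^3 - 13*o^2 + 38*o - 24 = (o - 1)*(o^3 - o^2 - 14*o + 24) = (o - 3)*(o - 1)*(o^2 + 2*o - 8) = (o - 3)*(o - 2)*(o - 1)*(o + 4)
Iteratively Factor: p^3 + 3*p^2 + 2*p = (p)*(p^2 + 3*p + 2) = p*(p + 1)*(p + 2)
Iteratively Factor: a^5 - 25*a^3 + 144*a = (a + 3)*(a^4 - 3*a^3 - 16*a^2 + 48*a) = a*(a + 3)*(a^3 - 3*a^2 - 16*a + 48) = a*(a - 3)*(a + 3)*(a^2 - 16) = a*(a - 4)*(a - 3)*(a + 3)*(a + 4)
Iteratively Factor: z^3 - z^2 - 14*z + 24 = (z - 3)*(z^2 + 2*z - 8) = (z - 3)*(z - 2)*(z + 4)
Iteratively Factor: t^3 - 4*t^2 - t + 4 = (t + 1)*(t^2 - 5*t + 4) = (t - 1)*(t + 1)*(t - 4)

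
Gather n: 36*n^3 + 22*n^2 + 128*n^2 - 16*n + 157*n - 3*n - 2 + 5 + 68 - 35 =36*n^3 + 150*n^2 + 138*n + 36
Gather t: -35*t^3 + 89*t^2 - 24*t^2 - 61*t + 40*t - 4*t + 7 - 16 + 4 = -35*t^3 + 65*t^2 - 25*t - 5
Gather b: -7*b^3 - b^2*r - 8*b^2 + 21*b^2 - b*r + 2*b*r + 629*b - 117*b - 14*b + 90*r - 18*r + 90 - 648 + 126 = -7*b^3 + b^2*(13 - r) + b*(r + 498) + 72*r - 432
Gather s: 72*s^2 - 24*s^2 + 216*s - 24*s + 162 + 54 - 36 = 48*s^2 + 192*s + 180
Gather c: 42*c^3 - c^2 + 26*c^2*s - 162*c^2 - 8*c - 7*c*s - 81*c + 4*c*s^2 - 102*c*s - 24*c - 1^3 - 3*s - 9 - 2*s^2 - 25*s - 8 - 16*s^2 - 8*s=42*c^3 + c^2*(26*s - 163) + c*(4*s^2 - 109*s - 113) - 18*s^2 - 36*s - 18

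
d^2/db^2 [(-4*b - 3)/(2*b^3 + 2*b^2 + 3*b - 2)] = 2*(-(4*b + 3)*(6*b^2 + 4*b + 3)^2 + 2*(12*b^2 + 8*b + (3*b + 1)*(4*b + 3) + 6)*(2*b^3 + 2*b^2 + 3*b - 2))/(2*b^3 + 2*b^2 + 3*b - 2)^3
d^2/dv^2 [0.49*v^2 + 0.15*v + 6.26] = 0.980000000000000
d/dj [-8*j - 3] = -8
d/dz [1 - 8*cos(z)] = 8*sin(z)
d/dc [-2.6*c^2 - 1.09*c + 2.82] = -5.2*c - 1.09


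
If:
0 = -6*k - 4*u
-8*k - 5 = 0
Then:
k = -5/8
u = 15/16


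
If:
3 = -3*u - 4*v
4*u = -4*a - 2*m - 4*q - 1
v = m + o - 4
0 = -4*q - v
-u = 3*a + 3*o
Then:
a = 47*v/54 - 13/18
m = 77*v/54 + 53/18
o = 19/18 - 23*v/54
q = -v/4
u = -4*v/3 - 1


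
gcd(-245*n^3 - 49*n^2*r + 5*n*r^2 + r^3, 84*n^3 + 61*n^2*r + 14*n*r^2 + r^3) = 7*n + r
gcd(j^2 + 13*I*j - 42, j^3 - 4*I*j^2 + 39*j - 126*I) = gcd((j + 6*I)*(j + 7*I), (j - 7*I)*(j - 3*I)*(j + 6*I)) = j + 6*I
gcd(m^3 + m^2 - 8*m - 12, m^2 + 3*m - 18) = m - 3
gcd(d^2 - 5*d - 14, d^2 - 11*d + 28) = d - 7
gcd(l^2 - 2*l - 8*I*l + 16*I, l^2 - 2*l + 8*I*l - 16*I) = l - 2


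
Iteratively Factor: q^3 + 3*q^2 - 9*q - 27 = (q + 3)*(q^2 - 9) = (q - 3)*(q + 3)*(q + 3)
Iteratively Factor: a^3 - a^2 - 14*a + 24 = (a - 2)*(a^2 + a - 12) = (a - 3)*(a - 2)*(a + 4)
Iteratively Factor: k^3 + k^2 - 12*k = (k)*(k^2 + k - 12) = k*(k - 3)*(k + 4)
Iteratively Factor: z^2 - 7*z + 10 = (z - 2)*(z - 5)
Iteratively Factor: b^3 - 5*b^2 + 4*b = (b - 4)*(b^2 - b) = b*(b - 4)*(b - 1)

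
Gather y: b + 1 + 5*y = b + 5*y + 1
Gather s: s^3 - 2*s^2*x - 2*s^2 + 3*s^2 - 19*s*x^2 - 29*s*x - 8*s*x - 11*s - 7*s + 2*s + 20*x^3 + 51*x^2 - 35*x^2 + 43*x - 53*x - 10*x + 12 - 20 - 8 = s^3 + s^2*(1 - 2*x) + s*(-19*x^2 - 37*x - 16) + 20*x^3 + 16*x^2 - 20*x - 16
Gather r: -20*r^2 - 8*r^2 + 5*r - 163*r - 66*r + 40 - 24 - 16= -28*r^2 - 224*r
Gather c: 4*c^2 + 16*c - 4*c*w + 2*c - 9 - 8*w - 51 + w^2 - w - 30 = 4*c^2 + c*(18 - 4*w) + w^2 - 9*w - 90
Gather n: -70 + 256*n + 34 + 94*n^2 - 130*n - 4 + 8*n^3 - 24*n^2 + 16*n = 8*n^3 + 70*n^2 + 142*n - 40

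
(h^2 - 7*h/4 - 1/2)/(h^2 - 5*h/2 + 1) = (4*h + 1)/(2*(2*h - 1))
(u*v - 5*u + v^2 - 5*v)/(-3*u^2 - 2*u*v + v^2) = (5 - v)/(3*u - v)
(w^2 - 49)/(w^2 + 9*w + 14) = (w - 7)/(w + 2)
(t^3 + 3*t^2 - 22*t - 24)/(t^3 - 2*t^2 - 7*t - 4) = (t + 6)/(t + 1)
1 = 1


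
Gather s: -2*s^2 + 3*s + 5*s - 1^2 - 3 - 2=-2*s^2 + 8*s - 6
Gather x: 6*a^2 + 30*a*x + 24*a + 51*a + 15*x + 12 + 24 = 6*a^2 + 75*a + x*(30*a + 15) + 36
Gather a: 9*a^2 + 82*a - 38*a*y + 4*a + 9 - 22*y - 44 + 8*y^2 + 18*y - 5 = 9*a^2 + a*(86 - 38*y) + 8*y^2 - 4*y - 40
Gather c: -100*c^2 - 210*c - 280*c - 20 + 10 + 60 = -100*c^2 - 490*c + 50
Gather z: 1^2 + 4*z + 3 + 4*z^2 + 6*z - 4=4*z^2 + 10*z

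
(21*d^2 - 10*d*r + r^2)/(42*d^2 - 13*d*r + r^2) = (-3*d + r)/(-6*d + r)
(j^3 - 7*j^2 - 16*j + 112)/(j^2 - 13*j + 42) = (j^2 - 16)/(j - 6)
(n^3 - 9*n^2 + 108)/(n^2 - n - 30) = (n^2 - 3*n - 18)/(n + 5)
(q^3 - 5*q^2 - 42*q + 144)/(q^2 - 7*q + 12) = (q^2 - 2*q - 48)/(q - 4)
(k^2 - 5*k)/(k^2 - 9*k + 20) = k/(k - 4)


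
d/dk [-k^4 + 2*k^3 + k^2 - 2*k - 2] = -4*k^3 + 6*k^2 + 2*k - 2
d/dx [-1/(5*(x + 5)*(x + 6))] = (2*x + 11)/(5*(x + 5)^2*(x + 6)^2)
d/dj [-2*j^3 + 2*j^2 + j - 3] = -6*j^2 + 4*j + 1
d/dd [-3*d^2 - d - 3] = -6*d - 1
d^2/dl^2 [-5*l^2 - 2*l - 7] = -10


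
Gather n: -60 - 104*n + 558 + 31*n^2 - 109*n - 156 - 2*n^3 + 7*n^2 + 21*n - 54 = -2*n^3 + 38*n^2 - 192*n + 288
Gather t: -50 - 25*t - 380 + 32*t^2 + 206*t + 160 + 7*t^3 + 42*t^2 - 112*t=7*t^3 + 74*t^2 + 69*t - 270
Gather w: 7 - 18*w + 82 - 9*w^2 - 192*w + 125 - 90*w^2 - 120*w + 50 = -99*w^2 - 330*w + 264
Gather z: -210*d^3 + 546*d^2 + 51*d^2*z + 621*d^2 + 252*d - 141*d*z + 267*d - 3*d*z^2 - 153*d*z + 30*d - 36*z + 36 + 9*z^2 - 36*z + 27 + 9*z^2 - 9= -210*d^3 + 1167*d^2 + 549*d + z^2*(18 - 3*d) + z*(51*d^2 - 294*d - 72) + 54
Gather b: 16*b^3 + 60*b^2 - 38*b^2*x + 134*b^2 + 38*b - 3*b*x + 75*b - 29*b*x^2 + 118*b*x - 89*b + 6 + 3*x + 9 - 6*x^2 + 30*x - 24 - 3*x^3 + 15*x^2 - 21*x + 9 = 16*b^3 + b^2*(194 - 38*x) + b*(-29*x^2 + 115*x + 24) - 3*x^3 + 9*x^2 + 12*x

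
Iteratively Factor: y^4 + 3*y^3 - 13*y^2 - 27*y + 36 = (y - 3)*(y^3 + 6*y^2 + 5*y - 12) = (y - 3)*(y + 4)*(y^2 + 2*y - 3) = (y - 3)*(y - 1)*(y + 4)*(y + 3)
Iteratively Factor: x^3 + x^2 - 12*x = (x + 4)*(x^2 - 3*x) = x*(x + 4)*(x - 3)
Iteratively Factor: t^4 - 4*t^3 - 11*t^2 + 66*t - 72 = (t - 3)*(t^3 - t^2 - 14*t + 24) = (t - 3)*(t + 4)*(t^2 - 5*t + 6) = (t - 3)^2*(t + 4)*(t - 2)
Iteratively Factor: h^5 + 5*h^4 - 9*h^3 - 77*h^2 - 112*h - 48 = (h + 4)*(h^4 + h^3 - 13*h^2 - 25*h - 12) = (h - 4)*(h + 4)*(h^3 + 5*h^2 + 7*h + 3) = (h - 4)*(h + 1)*(h + 4)*(h^2 + 4*h + 3) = (h - 4)*(h + 1)^2*(h + 4)*(h + 3)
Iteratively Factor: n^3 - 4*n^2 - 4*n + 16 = (n - 4)*(n^2 - 4) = (n - 4)*(n + 2)*(n - 2)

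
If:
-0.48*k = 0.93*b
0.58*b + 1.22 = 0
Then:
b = -2.10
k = 4.08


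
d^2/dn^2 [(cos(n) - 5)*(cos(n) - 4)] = 9*cos(n) - 2*cos(2*n)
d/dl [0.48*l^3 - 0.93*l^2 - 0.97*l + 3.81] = 1.44*l^2 - 1.86*l - 0.97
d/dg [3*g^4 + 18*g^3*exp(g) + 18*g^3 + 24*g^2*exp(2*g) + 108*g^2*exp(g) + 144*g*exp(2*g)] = 18*g^3*exp(g) + 12*g^3 + 48*g^2*exp(2*g) + 162*g^2*exp(g) + 54*g^2 + 336*g*exp(2*g) + 216*g*exp(g) + 144*exp(2*g)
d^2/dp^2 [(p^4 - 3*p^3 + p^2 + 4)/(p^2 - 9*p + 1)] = 2*(p^6 - 27*p^5 + 246*p^4 - 303*p^3 + 96*p^2 - 117*p + 321)/(p^6 - 27*p^5 + 246*p^4 - 783*p^3 + 246*p^2 - 27*p + 1)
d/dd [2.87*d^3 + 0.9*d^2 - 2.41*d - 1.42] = 8.61*d^2 + 1.8*d - 2.41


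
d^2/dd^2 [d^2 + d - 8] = 2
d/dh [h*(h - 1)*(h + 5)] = 3*h^2 + 8*h - 5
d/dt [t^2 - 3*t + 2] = 2*t - 3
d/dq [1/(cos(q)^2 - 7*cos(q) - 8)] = (2*cos(q) - 7)*sin(q)/(sin(q)^2 + 7*cos(q) + 7)^2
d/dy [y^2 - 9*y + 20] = 2*y - 9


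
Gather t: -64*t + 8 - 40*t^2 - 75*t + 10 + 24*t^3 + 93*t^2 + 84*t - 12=24*t^3 + 53*t^2 - 55*t + 6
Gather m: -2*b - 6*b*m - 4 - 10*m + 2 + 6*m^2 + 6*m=-2*b + 6*m^2 + m*(-6*b - 4) - 2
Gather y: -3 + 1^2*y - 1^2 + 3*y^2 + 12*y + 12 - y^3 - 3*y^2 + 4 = -y^3 + 13*y + 12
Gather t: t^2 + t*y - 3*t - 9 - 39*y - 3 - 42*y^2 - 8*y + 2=t^2 + t*(y - 3) - 42*y^2 - 47*y - 10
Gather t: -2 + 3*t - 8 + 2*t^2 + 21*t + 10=2*t^2 + 24*t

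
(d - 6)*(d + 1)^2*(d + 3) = d^4 - d^3 - 23*d^2 - 39*d - 18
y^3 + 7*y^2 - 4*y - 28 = (y - 2)*(y + 2)*(y + 7)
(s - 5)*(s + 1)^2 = s^3 - 3*s^2 - 9*s - 5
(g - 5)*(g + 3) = g^2 - 2*g - 15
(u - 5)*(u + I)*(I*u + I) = I*u^3 - u^2 - 4*I*u^2 + 4*u - 5*I*u + 5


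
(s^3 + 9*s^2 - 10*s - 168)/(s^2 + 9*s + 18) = (s^2 + 3*s - 28)/(s + 3)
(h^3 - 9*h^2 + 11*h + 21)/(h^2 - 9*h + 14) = (h^2 - 2*h - 3)/(h - 2)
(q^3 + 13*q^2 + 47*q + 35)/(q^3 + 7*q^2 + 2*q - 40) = (q^2 + 8*q + 7)/(q^2 + 2*q - 8)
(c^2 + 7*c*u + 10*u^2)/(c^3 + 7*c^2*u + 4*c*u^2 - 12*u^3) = (-c - 5*u)/(-c^2 - 5*c*u + 6*u^2)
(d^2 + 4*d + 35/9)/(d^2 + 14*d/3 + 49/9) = (3*d + 5)/(3*d + 7)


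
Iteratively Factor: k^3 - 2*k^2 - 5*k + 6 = (k - 3)*(k^2 + k - 2) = (k - 3)*(k + 2)*(k - 1)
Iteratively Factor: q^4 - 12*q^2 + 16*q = (q + 4)*(q^3 - 4*q^2 + 4*q) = q*(q + 4)*(q^2 - 4*q + 4) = q*(q - 2)*(q + 4)*(q - 2)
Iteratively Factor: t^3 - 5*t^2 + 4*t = (t)*(t^2 - 5*t + 4) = t*(t - 1)*(t - 4)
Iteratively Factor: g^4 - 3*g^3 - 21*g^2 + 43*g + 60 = (g + 1)*(g^3 - 4*g^2 - 17*g + 60) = (g + 1)*(g + 4)*(g^2 - 8*g + 15) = (g - 3)*(g + 1)*(g + 4)*(g - 5)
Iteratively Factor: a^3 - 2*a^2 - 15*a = (a)*(a^2 - 2*a - 15) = a*(a - 5)*(a + 3)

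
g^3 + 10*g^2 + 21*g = g*(g + 3)*(g + 7)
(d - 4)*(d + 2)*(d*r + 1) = d^3*r - 2*d^2*r + d^2 - 8*d*r - 2*d - 8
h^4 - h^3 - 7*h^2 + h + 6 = (h - 3)*(h - 1)*(h + 1)*(h + 2)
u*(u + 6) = u^2 + 6*u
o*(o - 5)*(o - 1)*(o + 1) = o^4 - 5*o^3 - o^2 + 5*o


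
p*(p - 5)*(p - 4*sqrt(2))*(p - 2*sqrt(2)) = p^4 - 6*sqrt(2)*p^3 - 5*p^3 + 16*p^2 + 30*sqrt(2)*p^2 - 80*p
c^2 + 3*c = c*(c + 3)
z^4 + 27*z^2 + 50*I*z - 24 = (z - 6*I)*(z + I)^2*(z + 4*I)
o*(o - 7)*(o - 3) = o^3 - 10*o^2 + 21*o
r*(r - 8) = r^2 - 8*r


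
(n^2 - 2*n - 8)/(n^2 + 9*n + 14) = (n - 4)/(n + 7)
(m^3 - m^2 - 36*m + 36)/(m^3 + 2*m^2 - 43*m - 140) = (m^3 - m^2 - 36*m + 36)/(m^3 + 2*m^2 - 43*m - 140)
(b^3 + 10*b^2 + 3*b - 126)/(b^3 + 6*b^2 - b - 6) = (b^2 + 4*b - 21)/(b^2 - 1)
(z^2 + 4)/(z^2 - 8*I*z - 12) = (z + 2*I)/(z - 6*I)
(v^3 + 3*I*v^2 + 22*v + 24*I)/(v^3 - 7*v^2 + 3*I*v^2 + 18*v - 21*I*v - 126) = (v^2 - 3*I*v + 4)/(v^2 - v*(7 + 3*I) + 21*I)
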